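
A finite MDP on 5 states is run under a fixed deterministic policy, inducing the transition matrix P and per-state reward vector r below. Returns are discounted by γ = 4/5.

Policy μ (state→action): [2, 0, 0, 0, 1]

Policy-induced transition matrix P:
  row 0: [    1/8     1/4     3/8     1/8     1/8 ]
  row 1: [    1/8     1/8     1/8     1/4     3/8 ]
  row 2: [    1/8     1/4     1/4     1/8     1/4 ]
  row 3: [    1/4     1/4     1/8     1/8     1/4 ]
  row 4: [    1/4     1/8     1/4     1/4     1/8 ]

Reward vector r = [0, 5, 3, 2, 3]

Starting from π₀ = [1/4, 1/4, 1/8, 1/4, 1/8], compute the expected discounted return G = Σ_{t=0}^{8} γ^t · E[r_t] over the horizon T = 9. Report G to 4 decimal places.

G = 11.4754

t=0: π = [0.2500, 0.2500, 0.1250, 0.2500, 0.1250], E[r] = 2.5000, γ^t·E[r] = 2.500000, running G = 2.500000
t=1: π = [0.1719, 0.2031, 0.2188, 0.1719, 0.2344], E[r] = 2.7188, γ^t·E[r] = 2.175000, running G = 4.675000
t=2: π = [0.1758, 0.1953, 0.2246, 0.1797, 0.2246], E[r] = 2.6836, γ^t·E[r] = 1.717500, running G = 6.392500
t=3: π = [0.1755, 0.1975, 0.2251, 0.1775, 0.2244], E[r] = 2.6909, γ^t·E[r] = 1.377750, running G = 7.770250
t=4: π = [0.1752, 0.1973, 0.2251, 0.1777, 0.2247], E[r] = 2.6911, γ^t·E[r] = 1.102275, running G = 8.872525
t=5: π = [0.1753, 0.1973, 0.2250, 0.1777, 0.2247], E[r] = 2.6908, γ^t·E[r] = 0.881738, running G = 9.754263
t=6: π = [0.1753, 0.1973, 0.2250, 0.1777, 0.2247], E[r] = 2.6909, γ^t·E[r] = 0.705397, running G = 10.459659
t=7: π = [0.1753, 0.1973, 0.2250, 0.1777, 0.2247], E[r] = 2.6909, γ^t·E[r] = 0.564318, running G = 11.023978
t=8: π = [0.1753, 0.1973, 0.2250, 0.1777, 0.2247], E[r] = 2.6909, γ^t·E[r] = 0.451454, running G = 11.475432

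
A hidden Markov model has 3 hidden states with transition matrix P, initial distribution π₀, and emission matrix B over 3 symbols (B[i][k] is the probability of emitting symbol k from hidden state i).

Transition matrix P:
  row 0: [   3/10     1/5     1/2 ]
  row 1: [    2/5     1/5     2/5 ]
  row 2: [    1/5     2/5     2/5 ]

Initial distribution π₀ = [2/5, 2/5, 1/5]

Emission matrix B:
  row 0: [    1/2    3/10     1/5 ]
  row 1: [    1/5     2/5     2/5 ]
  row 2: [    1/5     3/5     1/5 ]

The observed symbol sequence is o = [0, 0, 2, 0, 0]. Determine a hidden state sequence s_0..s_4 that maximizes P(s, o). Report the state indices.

path = [0, 2, 1, 0, 0]

t=0: δ = [2.000e-01, 8.000e-02, 4.000e-02]  (obs o_0=0)
t=1: δ = [3.000e-02, 8.000e-03, 2.000e-02]  ψ = [0, 0, 0]  (obs o_1=0)
t=2: δ = [1.800e-03, 3.200e-03, 3.000e-03]  ψ = [0, 2, 0]  (obs o_2=2)
t=3: δ = [6.400e-04, 2.400e-04, 2.560e-04]  ψ = [1, 2, 1]  (obs o_3=0)
t=4: δ = [9.600e-05, 2.560e-05, 6.400e-05]  ψ = [0, 0, 0]  (obs o_4=0)
backtrack: best end state = 0; path = [0, 2, 1, 0, 0]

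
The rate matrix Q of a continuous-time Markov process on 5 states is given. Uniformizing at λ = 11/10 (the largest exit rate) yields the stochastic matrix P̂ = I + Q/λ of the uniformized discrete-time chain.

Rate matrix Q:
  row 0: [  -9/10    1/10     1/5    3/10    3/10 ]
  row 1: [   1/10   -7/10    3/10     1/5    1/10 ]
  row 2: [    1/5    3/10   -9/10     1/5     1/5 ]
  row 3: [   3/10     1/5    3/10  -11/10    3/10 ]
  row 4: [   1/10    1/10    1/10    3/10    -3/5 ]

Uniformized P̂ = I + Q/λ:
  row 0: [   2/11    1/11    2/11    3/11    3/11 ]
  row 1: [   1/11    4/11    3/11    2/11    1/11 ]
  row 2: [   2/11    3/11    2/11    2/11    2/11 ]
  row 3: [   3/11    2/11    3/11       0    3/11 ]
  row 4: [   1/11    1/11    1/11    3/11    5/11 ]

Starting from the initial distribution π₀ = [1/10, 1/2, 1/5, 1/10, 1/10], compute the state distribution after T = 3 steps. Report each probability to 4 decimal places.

t=0: π = [0.1000, 0.5000, 0.2000, 0.1000, 0.1000]
t=1: π = [0.1364, 0.2727, 0.2273, 0.1818, 0.1818]
t=2: π = [0.1570, 0.2231, 0.2066, 0.1777, 0.2355]
t=3: π = [0.1563, 0.2055, 0.1968, 0.1852, 0.2562]

π = [0.1563, 0.2055, 0.1968, 0.1852, 0.2562]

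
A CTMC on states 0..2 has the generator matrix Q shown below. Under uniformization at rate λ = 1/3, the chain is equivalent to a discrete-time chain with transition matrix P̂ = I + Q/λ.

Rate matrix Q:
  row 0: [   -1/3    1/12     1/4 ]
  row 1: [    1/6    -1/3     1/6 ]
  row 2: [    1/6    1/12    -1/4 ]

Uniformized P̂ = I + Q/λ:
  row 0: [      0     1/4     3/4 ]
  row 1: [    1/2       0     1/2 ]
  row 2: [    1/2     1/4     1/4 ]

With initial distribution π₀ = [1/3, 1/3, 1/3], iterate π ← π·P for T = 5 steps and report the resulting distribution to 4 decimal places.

π = [0.3333, 0.1999, 0.4668]

t=0: π = [0.3333, 0.3333, 0.3333]
t=1: π = [0.3333, 0.1667, 0.5000]
t=2: π = [0.3333, 0.2083, 0.4583]
t=3: π = [0.3333, 0.1979, 0.4688]
t=4: π = [0.3333, 0.2005, 0.4661]
t=5: π = [0.3333, 0.1999, 0.4668]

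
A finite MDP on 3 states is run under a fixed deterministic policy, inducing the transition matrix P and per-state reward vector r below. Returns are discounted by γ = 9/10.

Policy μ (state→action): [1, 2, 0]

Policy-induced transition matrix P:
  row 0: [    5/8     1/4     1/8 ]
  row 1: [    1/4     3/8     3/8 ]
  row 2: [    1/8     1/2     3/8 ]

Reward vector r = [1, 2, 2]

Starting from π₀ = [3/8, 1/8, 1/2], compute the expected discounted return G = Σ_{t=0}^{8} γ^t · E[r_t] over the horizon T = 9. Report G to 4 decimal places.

G = 10.1415

t=0: π = [0.3750, 0.1250, 0.5000], E[r] = 1.6250, γ^t·E[r] = 1.625000, running G = 1.625000
t=1: π = [0.3281, 0.3906, 0.2813], E[r] = 1.6719, γ^t·E[r] = 1.504688, running G = 3.129688
t=2: π = [0.3379, 0.3691, 0.2930], E[r] = 1.6621, γ^t·E[r] = 1.346309, running G = 4.475996
t=3: π = [0.3401, 0.3694, 0.2905], E[r] = 1.6599, γ^t·E[r] = 1.210076, running G = 5.686072
t=4: π = [0.3412, 0.3688, 0.2900], E[r] = 1.6588, γ^t·E[r] = 1.088327, running G = 6.774400
t=5: π = [0.3417, 0.3686, 0.2897], E[r] = 1.6583, γ^t·E[r] = 0.979204, running G = 7.753604
t=6: π = [0.3419, 0.3685, 0.2896], E[r] = 1.6581, γ^t·E[r] = 0.881167, running G = 8.634771
t=7: π = [0.3420, 0.3685, 0.2895], E[r] = 1.6580, γ^t·E[r] = 0.793003, running G = 9.427774
t=8: π = [0.3421, 0.3684, 0.2895], E[r] = 1.6579, γ^t·E[r] = 0.713684, running G = 10.141458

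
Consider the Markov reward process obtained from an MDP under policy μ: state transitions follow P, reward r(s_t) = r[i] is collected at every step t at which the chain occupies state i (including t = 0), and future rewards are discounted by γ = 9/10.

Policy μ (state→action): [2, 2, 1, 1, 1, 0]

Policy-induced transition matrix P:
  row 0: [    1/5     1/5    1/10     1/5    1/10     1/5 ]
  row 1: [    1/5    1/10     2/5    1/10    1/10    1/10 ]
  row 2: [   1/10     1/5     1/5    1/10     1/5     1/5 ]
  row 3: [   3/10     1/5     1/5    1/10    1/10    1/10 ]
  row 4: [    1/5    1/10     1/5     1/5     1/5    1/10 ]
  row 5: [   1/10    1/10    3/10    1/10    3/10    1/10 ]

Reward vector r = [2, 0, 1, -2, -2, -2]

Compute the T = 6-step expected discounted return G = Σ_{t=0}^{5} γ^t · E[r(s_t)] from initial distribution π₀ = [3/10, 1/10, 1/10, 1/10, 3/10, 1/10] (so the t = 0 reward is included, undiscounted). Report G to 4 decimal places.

t=0: π = [0.3000, 0.1000, 0.1000, 0.1000, 0.3000, 0.1000], E[r] = -0.3000, γ^t·E[r] = -0.300000, running G = -0.300000
t=1: π = [0.1900, 0.1500, 0.2000, 0.1600, 0.1600, 0.1400], E[r] = -0.3400, γ^t·E[r] = -0.306000, running G = -0.606000
t=2: π = [0.1820, 0.1550, 0.2250, 0.1350, 0.1640, 0.1390], E[r] = -0.2870, γ^t·E[r] = -0.232470, running G = -0.838470
t=3: π = [0.1771, 0.1542, 0.2267, 0.1346, 0.1667, 0.1407], E[r] = -0.3031, γ^t·E[r] = -0.220960, running G = -1.059430
t=4: π = [0.1767, 0.1538, 0.2272, 0.1344, 0.1675, 0.1404], E[r] = -0.3038, γ^t·E[r] = -0.199349, running G = -1.258779
t=5: π = [0.1767, 0.1538, 0.2271, 0.1344, 0.1675, 0.1404], E[r] = -0.3042, γ^t·E[r] = -0.179638, running G = -1.438417

G = -1.4384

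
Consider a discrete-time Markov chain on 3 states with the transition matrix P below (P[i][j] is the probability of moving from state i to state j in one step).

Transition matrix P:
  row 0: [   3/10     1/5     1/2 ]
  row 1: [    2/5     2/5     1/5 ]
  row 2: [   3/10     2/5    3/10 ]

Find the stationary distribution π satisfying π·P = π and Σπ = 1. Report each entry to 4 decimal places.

Balance equations π_j = Σ_i π_i·P[i][j]:
  π_0 = 3/10·π_0 + 2/5·π_1 + 3/10·π_2
  π_1 = 1/5·π_0 + 2/5·π_1 + 2/5·π_2
  normalize: π_0 + π_1 + π_2 = 1
Solving the linear system gives exactly π = [1/3, 1/3, 1/3].

π = [0.3333, 0.3333, 0.3333]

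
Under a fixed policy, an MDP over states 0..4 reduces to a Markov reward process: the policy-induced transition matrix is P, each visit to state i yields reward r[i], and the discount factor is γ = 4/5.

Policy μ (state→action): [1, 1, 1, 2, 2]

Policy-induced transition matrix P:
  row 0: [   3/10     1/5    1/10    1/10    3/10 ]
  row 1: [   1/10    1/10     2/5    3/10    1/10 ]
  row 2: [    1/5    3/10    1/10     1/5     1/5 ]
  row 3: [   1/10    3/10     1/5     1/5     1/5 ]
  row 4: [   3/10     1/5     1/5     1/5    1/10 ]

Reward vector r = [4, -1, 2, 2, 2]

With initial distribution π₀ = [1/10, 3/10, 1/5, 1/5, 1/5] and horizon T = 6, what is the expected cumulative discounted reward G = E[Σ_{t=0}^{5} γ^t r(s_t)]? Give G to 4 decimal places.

G = 5.9450

t=0: π = [0.1000, 0.3000, 0.2000, 0.2000, 0.2000], E[r] = 1.3000, γ^t·E[r] = 1.300000, running G = 1.300000
t=1: π = [0.1800, 0.2100, 0.2300, 0.2200, 0.1600], E[r] = 1.7300, γ^t·E[r] = 1.384000, running G = 2.684000
t=2: π = [0.1910, 0.2240, 0.2010, 0.2030, 0.1810], E[r] = 1.7100, γ^t·E[r] = 1.094400, running G = 3.778400
t=3: π = [0.1945, 0.2180, 0.2056, 0.2033, 0.1786], E[r] = 1.7350, γ^t·E[r] = 0.888320, running G = 4.666720
t=4: π = [0.1952, 0.2191, 0.2036, 0.2024, 0.1798], E[r] = 1.7331, γ^t·E[r] = 0.709874, running G = 5.376594
t=5: π = [0.1954, 0.2187, 0.2039, 0.2024, 0.1796], E[r] = 1.7347, γ^t·E[r] = 0.568410, running G = 5.945004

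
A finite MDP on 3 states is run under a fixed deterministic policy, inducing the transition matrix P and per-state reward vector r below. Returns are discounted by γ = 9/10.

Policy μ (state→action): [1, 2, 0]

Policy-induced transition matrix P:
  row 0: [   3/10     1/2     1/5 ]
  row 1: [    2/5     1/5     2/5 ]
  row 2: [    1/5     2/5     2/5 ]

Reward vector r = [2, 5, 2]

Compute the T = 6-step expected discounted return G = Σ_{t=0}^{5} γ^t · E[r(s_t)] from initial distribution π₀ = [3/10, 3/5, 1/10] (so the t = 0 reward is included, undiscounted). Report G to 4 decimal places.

G = 15.0333

t=0: π = [0.3000, 0.6000, 0.1000], E[r] = 3.8000, γ^t·E[r] = 3.800000, running G = 3.800000
t=1: π = [0.3500, 0.3100, 0.3400], E[r] = 2.9300, γ^t·E[r] = 2.637000, running G = 6.437000
t=2: π = [0.2970, 0.3730, 0.3300], E[r] = 3.1190, γ^t·E[r] = 2.526390, running G = 8.963390
t=3: π = [0.3043, 0.3551, 0.3406], E[r] = 3.0653, γ^t·E[r] = 2.234604, running G = 11.197994
t=4: π = [0.3015, 0.3594, 0.3391], E[r] = 3.0782, γ^t·E[r] = 2.019627, running G = 13.217620
t=5: π = [0.3020, 0.3583, 0.3397], E[r] = 3.0748, γ^t·E[r] = 1.815632, running G = 15.033253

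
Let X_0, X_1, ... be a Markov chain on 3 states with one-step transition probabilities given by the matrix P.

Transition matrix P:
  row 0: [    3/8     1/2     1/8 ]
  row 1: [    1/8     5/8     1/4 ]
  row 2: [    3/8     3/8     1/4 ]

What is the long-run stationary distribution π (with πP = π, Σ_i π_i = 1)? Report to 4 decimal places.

π = [0.2400, 0.5400, 0.2200]

Balance equations π_j = Σ_i π_i·P[i][j]:
  π_0 = 3/8·π_0 + 1/8·π_1 + 3/8·π_2
  π_1 = 1/2·π_0 + 5/8·π_1 + 3/8·π_2
  normalize: π_0 + π_1 + π_2 = 1
Solving the linear system gives exactly π = [6/25, 27/50, 11/50].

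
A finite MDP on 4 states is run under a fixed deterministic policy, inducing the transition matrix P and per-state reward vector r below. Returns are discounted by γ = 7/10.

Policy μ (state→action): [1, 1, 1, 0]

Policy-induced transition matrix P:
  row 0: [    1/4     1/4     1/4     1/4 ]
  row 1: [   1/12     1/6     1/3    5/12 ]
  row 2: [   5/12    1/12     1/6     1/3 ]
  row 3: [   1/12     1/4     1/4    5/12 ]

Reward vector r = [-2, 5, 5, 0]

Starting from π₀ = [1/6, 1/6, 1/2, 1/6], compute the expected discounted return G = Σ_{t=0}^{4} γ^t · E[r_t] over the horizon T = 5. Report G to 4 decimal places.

t=0: π = [0.1667, 0.1667, 0.5000, 0.1667], E[r] = 3.0000, γ^t·E[r] = 3.000000, running G = 3.000000
t=1: π = [0.2778, 0.1528, 0.2222, 0.3472], E[r] = 1.3194, γ^t·E[r] = 0.923611, running G = 3.923611
t=2: π = [0.2037, 0.2002, 0.2442, 0.3519], E[r] = 1.8148, γ^t·E[r] = 0.889259, running G = 4.812870
t=3: π = [0.1987, 0.1926, 0.2463, 0.3624], E[r] = 1.7974, γ^t·E[r] = 0.616494, running G = 5.429364
t=4: π = [0.1986, 0.1929, 0.2455, 0.3630], E[r] = 1.7950, γ^t·E[r] = 0.430970, running G = 5.860334

G = 5.8603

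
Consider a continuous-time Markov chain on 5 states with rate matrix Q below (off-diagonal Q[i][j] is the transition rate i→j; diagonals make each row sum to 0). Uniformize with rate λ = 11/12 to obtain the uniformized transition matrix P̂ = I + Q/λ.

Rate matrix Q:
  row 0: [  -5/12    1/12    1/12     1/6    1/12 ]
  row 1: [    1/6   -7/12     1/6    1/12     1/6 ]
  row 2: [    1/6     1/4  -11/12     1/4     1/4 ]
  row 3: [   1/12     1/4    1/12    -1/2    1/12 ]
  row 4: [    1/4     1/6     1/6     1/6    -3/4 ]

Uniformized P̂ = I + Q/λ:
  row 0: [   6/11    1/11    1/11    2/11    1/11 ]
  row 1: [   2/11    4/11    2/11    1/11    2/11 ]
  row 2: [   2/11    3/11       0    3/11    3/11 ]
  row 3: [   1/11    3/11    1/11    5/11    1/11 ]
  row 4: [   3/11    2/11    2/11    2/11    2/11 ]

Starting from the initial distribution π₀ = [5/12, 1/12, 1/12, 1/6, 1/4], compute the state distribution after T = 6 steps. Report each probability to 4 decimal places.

π = [0.2732, 0.2307, 0.1147, 0.2356, 0.1459]

t=0: π = [0.4167, 0.0833, 0.0833, 0.1667, 0.2500]
t=1: π = [0.3409, 0.1818, 0.1136, 0.2273, 0.1364]
t=2: π = [0.2975, 0.2149, 0.1095, 0.2376, 0.1405]
t=3: π = [0.2812, 0.2254, 0.1133, 0.2370, 0.1431]
t=4: π = [0.2755, 0.2291, 0.1141, 0.2363, 0.1450]
t=5: π = [0.2737, 0.2303, 0.1145, 0.2358, 0.1457]
t=6: π = [0.2732, 0.2307, 0.1147, 0.2356, 0.1459]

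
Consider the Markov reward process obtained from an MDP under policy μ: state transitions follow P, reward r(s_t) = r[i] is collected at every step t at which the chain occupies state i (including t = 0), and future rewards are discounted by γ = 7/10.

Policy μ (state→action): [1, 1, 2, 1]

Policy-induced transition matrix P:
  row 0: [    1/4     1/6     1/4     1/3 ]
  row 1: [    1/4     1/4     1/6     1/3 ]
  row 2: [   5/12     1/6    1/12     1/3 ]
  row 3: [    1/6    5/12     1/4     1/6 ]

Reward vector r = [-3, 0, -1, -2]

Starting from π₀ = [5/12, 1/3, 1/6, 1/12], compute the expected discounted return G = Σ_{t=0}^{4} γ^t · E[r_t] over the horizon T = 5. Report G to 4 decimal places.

G = -4.3851

t=0: π = [0.4167, 0.3333, 0.1667, 0.0833], E[r] = -1.5833, γ^t·E[r] = -1.583333, running G = -1.583333
t=1: π = [0.2708, 0.2153, 0.1944, 0.3194], E[r] = -1.6458, γ^t·E[r] = -1.152083, running G = -2.735417
t=2: π = [0.2558, 0.2645, 0.1997, 0.2801], E[r] = -1.5272, γ^t·E[r] = -0.748328, running G = -3.483744
t=3: π = [0.2599, 0.2587, 0.1947, 0.2867], E[r] = -1.5478, γ^t·E[r] = -0.530892, running G = -4.014637
t=4: π = [0.2586, 0.2599, 0.1960, 0.2856], E[r] = -1.5428, γ^t·E[r] = -0.370423, running G = -4.385060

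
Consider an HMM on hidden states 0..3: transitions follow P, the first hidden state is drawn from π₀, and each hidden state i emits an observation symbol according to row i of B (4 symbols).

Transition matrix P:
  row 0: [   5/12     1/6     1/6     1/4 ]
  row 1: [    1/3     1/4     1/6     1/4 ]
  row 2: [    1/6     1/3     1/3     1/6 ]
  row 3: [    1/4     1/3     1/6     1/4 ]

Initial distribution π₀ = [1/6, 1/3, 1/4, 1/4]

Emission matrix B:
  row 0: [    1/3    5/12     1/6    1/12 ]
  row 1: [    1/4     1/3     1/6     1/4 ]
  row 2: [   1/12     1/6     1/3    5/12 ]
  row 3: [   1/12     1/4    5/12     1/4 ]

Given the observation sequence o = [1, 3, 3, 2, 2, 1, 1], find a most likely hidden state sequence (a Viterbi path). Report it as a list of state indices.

path = [1, 2, 2, 2, 2, 1, 0]

t=0: δ = [6.944e-02, 1.111e-01, 4.167e-02, 6.250e-02]  (obs o_0=1)
t=1: δ = [3.086e-03, 6.944e-03, 7.716e-03, 6.944e-03]  ψ = [1, 1, 1, 1]  (obs o_1=3)
t=2: δ = [1.929e-04, 6.430e-04, 1.072e-03, 4.340e-04]  ψ = [1, 2, 2, 1]  (obs o_2=3)
t=3: δ = [3.572e-05, 5.954e-05, 1.191e-04, 7.442e-05]  ψ = [1, 2, 2, 2]  (obs o_3=2)
t=4: δ = [3.308e-06, 6.615e-06, 1.323e-05, 8.269e-06]  ψ = [1, 2, 2, 2]  (obs o_4=2)
t=5: δ = [9.188e-07, 1.470e-06, 7.350e-07, 5.513e-07]  ψ = [1, 2, 2, 2]  (obs o_5=1)
t=6: δ = [2.042e-07, 1.225e-07, 4.083e-08, 9.188e-08]  ψ = [1, 1, 1, 1]  (obs o_6=1)
backtrack: best end state = 0; path = [1, 2, 2, 2, 2, 1, 0]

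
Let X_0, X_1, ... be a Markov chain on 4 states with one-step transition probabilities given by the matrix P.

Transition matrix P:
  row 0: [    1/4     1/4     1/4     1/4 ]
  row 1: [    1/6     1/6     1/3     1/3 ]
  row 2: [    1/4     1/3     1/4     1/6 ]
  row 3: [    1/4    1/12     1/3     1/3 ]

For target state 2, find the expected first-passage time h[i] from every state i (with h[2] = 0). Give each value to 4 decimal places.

First-step conditioning: h[2] = 0; for i ≠ 2, h[i] = 1 + Σ_k P[i][k]·h[k].
  h[0] = 1 + 1/4·h[0] + 1/4·h[1] + 1/4·h[3]
  h[1] = 1 + 1/6·h[0] + 1/6·h[1] + 1/3·h[3]
  h[3] = 1 + 1/4·h[0] + 1/12·h[1] + 1/3·h[3]
Solving the 3×3 linear system over states ≠ 2 gives exactly h = [145/42, 19/6, 0, 67/21] (h[2] = 0 is the target).

h = [3.4524, 3.1667, 0.0000, 3.1905]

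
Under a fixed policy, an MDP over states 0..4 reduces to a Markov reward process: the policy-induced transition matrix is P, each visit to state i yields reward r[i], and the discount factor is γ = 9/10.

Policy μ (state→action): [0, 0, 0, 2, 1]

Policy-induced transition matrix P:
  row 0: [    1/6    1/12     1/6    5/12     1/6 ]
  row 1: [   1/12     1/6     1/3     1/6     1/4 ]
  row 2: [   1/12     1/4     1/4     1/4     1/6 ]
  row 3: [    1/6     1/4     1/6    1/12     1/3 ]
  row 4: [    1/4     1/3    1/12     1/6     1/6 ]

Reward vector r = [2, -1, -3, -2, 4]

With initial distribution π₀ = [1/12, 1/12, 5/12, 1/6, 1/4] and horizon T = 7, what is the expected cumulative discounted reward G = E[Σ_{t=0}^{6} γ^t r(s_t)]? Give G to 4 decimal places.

G = -0.8552

t=0: π = [0.0833, 0.0833, 0.4167, 0.1667, 0.2500], E[r] = -0.5000, γ^t·E[r] = -0.500000, running G = -0.500000
t=1: π = [0.1458, 0.2500, 0.1944, 0.2083, 0.2014], E[r] = -0.1528, γ^t·E[r] = -0.137500, running G = -0.637500
t=2: π = [0.1464, 0.2216, 0.2078, 0.2020, 0.2222], E[r] = -0.0671, γ^t·E[r] = -0.054375, running G = -0.691875
t=3: π = [0.1494, 0.2256, 0.2024, 0.2038, 0.2188], E[r] = -0.0664, γ^t·E[r] = -0.048375, running G = -0.740250
t=4: π = [0.1492, 0.2245, 0.2029, 0.2039, 0.2194], E[r] = -0.0649, γ^t·E[r] = -0.042572, running G = -0.782822
t=5: π = [0.1493, 0.2247, 0.2027, 0.2039, 0.2194], E[r] = -0.0645, γ^t·E[r] = -0.038091, running G = -0.820914
t=6: π = [0.1493, 0.2247, 0.2027, 0.2039, 0.2194], E[r] = -0.0645, γ^t·E[r] = -0.034281, running G = -0.855195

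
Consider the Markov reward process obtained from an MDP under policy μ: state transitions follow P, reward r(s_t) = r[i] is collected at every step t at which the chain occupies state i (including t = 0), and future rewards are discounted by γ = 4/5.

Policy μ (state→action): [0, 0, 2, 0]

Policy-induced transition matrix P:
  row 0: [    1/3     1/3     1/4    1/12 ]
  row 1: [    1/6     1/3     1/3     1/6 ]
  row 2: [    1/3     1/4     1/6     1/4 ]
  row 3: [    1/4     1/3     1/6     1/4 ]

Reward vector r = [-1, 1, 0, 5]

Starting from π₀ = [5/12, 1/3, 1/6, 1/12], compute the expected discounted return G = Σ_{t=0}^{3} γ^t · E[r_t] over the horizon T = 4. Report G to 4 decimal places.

t=0: π = [0.4167, 0.3333, 0.1667, 0.0833], E[r] = 0.3333, γ^t·E[r] = 0.333333, running G = 0.333333
t=1: π = [0.2708, 0.3194, 0.2569, 0.1528], E[r] = 0.8125, γ^t·E[r] = 0.650000, running G = 0.983333
t=2: π = [0.2674, 0.3119, 0.2425, 0.1782], E[r] = 0.9358, γ^t·E[r] = 0.598889, running G = 1.582222
t=3: π = [0.2665, 0.3131, 0.2409, 0.1794], E[r] = 0.9439, γ^t·E[r] = 0.483259, running G = 2.065481

G = 2.0655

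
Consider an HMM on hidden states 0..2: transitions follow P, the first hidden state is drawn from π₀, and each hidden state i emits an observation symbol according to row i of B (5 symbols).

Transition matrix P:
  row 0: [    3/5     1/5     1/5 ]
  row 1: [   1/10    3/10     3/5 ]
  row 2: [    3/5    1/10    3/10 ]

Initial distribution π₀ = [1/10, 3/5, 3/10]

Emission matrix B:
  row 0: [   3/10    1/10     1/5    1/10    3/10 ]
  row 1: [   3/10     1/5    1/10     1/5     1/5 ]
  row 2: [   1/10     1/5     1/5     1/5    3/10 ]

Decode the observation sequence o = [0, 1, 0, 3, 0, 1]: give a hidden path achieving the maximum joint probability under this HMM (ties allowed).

path = [1, 2, 0, 0, 0, 0]

t=0: δ = [3.000e-02, 1.800e-01, 3.000e-02]  (obs o_0=0)
t=1: δ = [1.800e-03, 1.080e-02, 2.160e-02]  ψ = [0, 1, 1]  (obs o_1=1)
t=2: δ = [3.888e-03, 9.720e-04, 6.480e-04]  ψ = [2, 1, 1]  (obs o_2=0)
t=3: δ = [2.333e-04, 1.555e-04, 1.555e-04]  ψ = [0, 0, 0]  (obs o_3=3)
t=4: δ = [4.199e-05, 1.400e-05, 9.331e-06]  ψ = [0, 0, 1]  (obs o_4=0)
t=5: δ = [2.519e-06, 1.680e-06, 1.680e-06]  ψ = [0, 0, 0]  (obs o_5=1)
backtrack: best end state = 0; path = [1, 2, 0, 0, 0, 0]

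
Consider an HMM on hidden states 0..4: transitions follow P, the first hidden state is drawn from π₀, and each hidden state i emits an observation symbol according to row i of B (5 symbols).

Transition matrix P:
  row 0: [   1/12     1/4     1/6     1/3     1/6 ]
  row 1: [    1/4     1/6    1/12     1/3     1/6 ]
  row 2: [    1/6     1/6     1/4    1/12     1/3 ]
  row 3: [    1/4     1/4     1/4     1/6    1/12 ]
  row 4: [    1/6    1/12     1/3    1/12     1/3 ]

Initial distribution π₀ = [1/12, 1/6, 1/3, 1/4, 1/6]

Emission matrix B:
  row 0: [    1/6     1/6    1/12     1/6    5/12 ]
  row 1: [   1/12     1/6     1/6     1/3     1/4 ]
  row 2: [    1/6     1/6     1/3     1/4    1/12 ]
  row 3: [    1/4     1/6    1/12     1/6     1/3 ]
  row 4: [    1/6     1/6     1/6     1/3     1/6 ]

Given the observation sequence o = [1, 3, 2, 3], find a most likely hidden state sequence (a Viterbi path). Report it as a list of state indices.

t=0: δ = [1.389e-02, 2.778e-02, 5.556e-02, 4.167e-02, 2.778e-02]  (obs o_0=1)
t=1: δ = [1.736e-03, 3.472e-03, 3.472e-03, 1.543e-03, 6.173e-03]  ψ = [3, 3, 2, 1, 2]  (obs o_1=3)
t=2: δ = [8.573e-05, 9.645e-05, 6.859e-04, 9.645e-05, 3.429e-04]  ψ = [4, 1, 4, 1, 4]  (obs o_2=2)
t=3: δ = [1.905e-05, 3.810e-05, 4.287e-05, 9.526e-06, 7.621e-05]  ψ = [2, 2, 2, 2, 2]  (obs o_3=3)
backtrack: best end state = 4; path = [2, 4, 2, 4]

path = [2, 4, 2, 4]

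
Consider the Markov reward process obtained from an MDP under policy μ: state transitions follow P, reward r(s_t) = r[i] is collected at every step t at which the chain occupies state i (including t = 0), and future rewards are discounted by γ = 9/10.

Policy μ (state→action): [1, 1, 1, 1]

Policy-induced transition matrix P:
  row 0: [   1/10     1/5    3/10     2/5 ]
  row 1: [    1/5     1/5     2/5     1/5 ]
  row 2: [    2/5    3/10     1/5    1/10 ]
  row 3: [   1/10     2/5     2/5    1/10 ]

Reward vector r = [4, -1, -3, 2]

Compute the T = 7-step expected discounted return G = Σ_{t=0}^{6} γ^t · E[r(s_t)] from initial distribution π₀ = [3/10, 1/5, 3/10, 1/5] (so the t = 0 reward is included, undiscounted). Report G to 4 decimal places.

t=0: π = [0.3000, 0.2000, 0.3000, 0.2000], E[r] = 0.5000, γ^t·E[r] = 0.500000, running G = 0.500000
t=1: π = [0.2100, 0.2700, 0.3100, 0.2100], E[r] = 0.0600, γ^t·E[r] = 0.054000, running G = 0.554000
t=2: π = [0.2200, 0.2730, 0.3170, 0.1900], E[r] = 0.0360, γ^t·E[r] = 0.029160, running G = 0.583160
t=3: π = [0.2224, 0.2697, 0.3146, 0.1933], E[r] = 0.0627, γ^t·E[r] = 0.045708, running G = 0.628868
t=4: π = [0.2214, 0.2701, 0.3148, 0.1937], E[r] = 0.0581, γ^t·E[r] = 0.038146, running G = 0.667014
t=5: π = [0.2215, 0.2702, 0.3149, 0.1934], E[r] = 0.0578, γ^t·E[r] = 0.034117, running G = 0.701131
t=6: π = [0.2215, 0.2702, 0.3149, 0.1935], E[r] = 0.0581, γ^t·E[r] = 0.030873, running G = 0.732003

G = 0.7320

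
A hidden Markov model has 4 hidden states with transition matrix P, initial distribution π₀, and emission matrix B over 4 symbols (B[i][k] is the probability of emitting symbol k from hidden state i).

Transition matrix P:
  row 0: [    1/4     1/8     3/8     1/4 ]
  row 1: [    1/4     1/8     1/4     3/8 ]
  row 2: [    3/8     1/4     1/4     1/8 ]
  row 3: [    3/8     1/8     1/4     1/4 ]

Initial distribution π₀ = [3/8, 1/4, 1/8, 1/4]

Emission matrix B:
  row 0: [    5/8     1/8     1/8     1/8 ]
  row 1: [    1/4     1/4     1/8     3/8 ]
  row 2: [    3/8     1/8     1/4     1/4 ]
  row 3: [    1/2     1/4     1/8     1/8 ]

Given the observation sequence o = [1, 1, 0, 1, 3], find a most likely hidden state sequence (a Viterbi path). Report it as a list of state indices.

path = [1, 3, 0, 2, 1]

t=0: δ = [4.688e-02, 6.250e-02, 1.562e-02, 6.250e-02]  (obs o_0=1)
t=1: δ = [2.930e-03, 1.953e-03, 2.197e-03, 5.859e-03]  ψ = [3, 1, 0, 1]  (obs o_1=1)
t=2: δ = [1.373e-03, 1.831e-04, 5.493e-04, 7.324e-04]  ψ = [3, 3, 3, 3]  (obs o_2=0)
t=3: δ = [4.292e-05, 4.292e-05, 6.437e-05, 8.583e-05]  ψ = [0, 0, 0, 0]  (obs o_3=1)
t=4: δ = [4.023e-06, 6.035e-06, 5.364e-06, 2.682e-06]  ψ = [3, 2, 3, 3]  (obs o_4=3)
backtrack: best end state = 1; path = [1, 3, 0, 2, 1]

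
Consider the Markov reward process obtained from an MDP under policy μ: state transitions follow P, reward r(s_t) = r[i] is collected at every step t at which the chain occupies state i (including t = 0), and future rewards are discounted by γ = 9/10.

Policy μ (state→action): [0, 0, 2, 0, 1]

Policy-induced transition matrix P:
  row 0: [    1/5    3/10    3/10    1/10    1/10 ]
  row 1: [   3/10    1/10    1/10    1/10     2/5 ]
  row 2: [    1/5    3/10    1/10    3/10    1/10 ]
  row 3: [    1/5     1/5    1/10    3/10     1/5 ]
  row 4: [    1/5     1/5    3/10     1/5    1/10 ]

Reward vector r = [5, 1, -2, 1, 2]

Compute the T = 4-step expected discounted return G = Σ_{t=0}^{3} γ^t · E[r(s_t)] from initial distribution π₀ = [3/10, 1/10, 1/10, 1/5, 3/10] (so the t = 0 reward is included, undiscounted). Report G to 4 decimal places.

t=0: π = [0.3000, 0.1000, 0.1000, 0.2000, 0.3000], E[r] = 2.2000, γ^t·E[r] = 2.200000, running G = 2.200000
t=1: π = [0.2100, 0.2300, 0.2200, 0.1900, 0.1500], E[r] = 1.3300, γ^t·E[r] = 1.197000, running G = 3.397000
t=2: π = [0.2230, 0.2200, 0.1720, 0.1970, 0.1880], E[r] = 1.5640, γ^t·E[r] = 1.266840, running G = 4.663840
t=3: π = [0.2220, 0.2175, 0.1822, 0.1926, 0.1857], E[r] = 1.5271, γ^t·E[r] = 1.113256, running G = 5.777096

G = 5.7771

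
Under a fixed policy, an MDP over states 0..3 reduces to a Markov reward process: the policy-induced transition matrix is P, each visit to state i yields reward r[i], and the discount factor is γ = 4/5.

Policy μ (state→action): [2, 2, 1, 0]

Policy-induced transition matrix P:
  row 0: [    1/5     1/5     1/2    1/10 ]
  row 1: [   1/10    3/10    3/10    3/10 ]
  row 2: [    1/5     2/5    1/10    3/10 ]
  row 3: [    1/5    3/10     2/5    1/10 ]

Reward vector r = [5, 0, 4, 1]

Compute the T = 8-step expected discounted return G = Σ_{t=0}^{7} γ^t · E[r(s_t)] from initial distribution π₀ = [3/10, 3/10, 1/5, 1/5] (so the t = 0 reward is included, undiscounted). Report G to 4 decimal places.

t=0: π = [0.3000, 0.3000, 0.2000, 0.2000], E[r] = 2.5000, γ^t·E[r] = 2.500000, running G = 2.500000
t=1: π = [0.1700, 0.2900, 0.3400, 0.2000], E[r] = 2.4100, γ^t·E[r] = 1.928000, running G = 4.428000
t=2: π = [0.1710, 0.3170, 0.2860, 0.2260], E[r] = 2.2250, γ^t·E[r] = 1.424000, running G = 5.852000
t=3: π = [0.1683, 0.3115, 0.2996, 0.2206], E[r] = 2.2605, γ^t·E[r] = 1.157376, running G = 7.009376
t=4: π = [0.1689, 0.3131, 0.2958, 0.2222], E[r] = 2.2497, γ^t·E[r] = 0.921465, running G = 7.930841
t=5: π = [0.1687, 0.3127, 0.2968, 0.2218], E[r] = 2.2525, γ^t·E[r] = 0.738115, running G = 8.668956
t=6: π = [0.1687, 0.3128, 0.2965, 0.2219], E[r] = 2.2518, γ^t·E[r] = 0.590284, running G = 9.259240
t=7: π = [0.1687, 0.3128, 0.2966, 0.2219], E[r] = 2.2520, γ^t·E[r] = 0.472273, running G = 9.731513

G = 9.7315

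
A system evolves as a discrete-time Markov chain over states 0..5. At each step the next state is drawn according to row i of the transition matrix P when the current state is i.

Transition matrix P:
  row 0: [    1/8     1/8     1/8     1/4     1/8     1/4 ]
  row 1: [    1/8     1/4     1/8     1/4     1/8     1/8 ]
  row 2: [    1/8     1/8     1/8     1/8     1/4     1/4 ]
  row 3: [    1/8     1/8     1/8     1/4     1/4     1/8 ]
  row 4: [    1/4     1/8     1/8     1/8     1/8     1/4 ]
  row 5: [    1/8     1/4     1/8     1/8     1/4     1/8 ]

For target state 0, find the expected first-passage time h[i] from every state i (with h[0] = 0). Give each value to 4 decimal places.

First-step conditioning: h[0] = 0; for i ≠ 0, h[i] = 1 + Σ_k P[i][k]·h[k].
  h[1] = 1 + 1/4·h[1] + 1/8·h[2] + 1/4·h[3] + 1/8·h[4] + 1/8·h[5]
  h[2] = 1 + 1/8·h[1] + 1/8·h[2] + 1/8·h[3] + 1/4·h[4] + 1/4·h[5]
  h[3] = 1 + 1/8·h[1] + 1/8·h[2] + 1/4·h[3] + 1/4·h[4] + 1/8·h[5]
  h[4] = 1 + 1/8·h[1] + 1/8·h[2] + 1/8·h[3] + 1/8·h[4] + 1/4·h[5]
  h[5] = 1 + 1/4·h[1] + 1/8·h[2] + 1/8·h[3] + 1/4·h[4] + 1/8·h[5]
Solving the 5×5 linear system over states ≠ 0 gives exactly h = [0, 10944/1621, 10776/1621, 32320/4863, 28736/4863, 32384/4863] (h[0] = 0 is the target).

h = [0.0000, 6.7514, 6.6477, 6.6461, 5.9091, 6.6593]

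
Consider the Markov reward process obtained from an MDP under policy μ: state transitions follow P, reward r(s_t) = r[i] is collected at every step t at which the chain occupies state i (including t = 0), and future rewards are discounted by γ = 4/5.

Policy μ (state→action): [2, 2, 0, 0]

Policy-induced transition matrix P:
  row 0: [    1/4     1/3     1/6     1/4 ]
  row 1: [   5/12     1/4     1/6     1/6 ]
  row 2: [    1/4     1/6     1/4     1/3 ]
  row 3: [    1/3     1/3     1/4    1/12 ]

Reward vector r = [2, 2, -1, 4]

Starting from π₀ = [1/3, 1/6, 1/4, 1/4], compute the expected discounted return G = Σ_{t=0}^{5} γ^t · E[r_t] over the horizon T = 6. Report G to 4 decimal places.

G = 6.6213

t=0: π = [0.3333, 0.1667, 0.2500, 0.2500], E[r] = 1.7500, γ^t·E[r] = 1.750000, running G = 1.750000
t=1: π = [0.2986, 0.2778, 0.2083, 0.2153], E[r] = 1.8056, γ^t·E[r] = 1.444444, running G = 3.194444
t=2: π = [0.3142, 0.2755, 0.2020, 0.2083], E[r] = 1.8108, γ^t·E[r] = 1.158889, running G = 4.353333
t=3: π = [0.3133, 0.2767, 0.2009, 0.2092], E[r] = 1.8157, γ^t·E[r] = 0.929654, running G = 5.282988
t=4: π = [0.3135, 0.2768, 0.2008, 0.2088], E[r] = 1.8151, γ^t·E[r] = 0.743480, running G = 6.026467
t=5: π = [0.3135, 0.2768, 0.2008, 0.2089], E[r] = 1.8153, γ^t·E[r] = 0.594844, running G = 6.621311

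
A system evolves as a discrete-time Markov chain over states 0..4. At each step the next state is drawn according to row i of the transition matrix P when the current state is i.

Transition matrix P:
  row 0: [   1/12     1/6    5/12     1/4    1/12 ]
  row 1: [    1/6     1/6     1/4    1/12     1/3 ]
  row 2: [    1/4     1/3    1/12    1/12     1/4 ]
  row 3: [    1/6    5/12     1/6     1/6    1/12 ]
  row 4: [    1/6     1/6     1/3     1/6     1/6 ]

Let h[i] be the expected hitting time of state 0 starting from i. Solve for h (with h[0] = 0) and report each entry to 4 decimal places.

h = [0.0000, 5.3963, 5.0126, 5.4379, 5.3719]

First-step conditioning: h[0] = 0; for i ≠ 0, h[i] = 1 + Σ_k P[i][k]·h[k].
  h[1] = 1 + 1/6·h[1] + 1/4·h[2] + 1/12·h[3] + 1/3·h[4]
  h[2] = 1 + 1/3·h[1] + 1/12·h[2] + 1/12·h[3] + 1/4·h[4]
  h[3] = 1 + 5/12·h[1] + 1/6·h[2] + 1/6·h[3] + 1/12·h[4]
  h[4] = 1 + 1/6·h[1] + 1/3·h[2] + 1/6·h[3] + 1/6·h[4]
Solving the 4×4 linear system over states ≠ 0 gives exactly h = [0, 13248/2455, 12306/2455, 2670/491, 13188/2455] (h[0] = 0 is the target).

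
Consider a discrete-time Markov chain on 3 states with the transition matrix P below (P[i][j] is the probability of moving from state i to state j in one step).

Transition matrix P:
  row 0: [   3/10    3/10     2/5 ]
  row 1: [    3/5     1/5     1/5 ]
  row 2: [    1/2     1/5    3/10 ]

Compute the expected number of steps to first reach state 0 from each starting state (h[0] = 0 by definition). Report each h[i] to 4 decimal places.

First-step conditioning: h[0] = 0; for i ≠ 0, h[i] = 1 + Σ_k P[i][k]·h[k].
  h[1] = 1 + 1/5·h[1] + 1/5·h[2]
  h[2] = 1 + 1/5·h[1] + 3/10·h[2]
Solving the 2×2 linear system over states ≠ 0 gives exactly h = [0, 45/26, 25/13] (h[0] = 0 is the target).

h = [0.0000, 1.7308, 1.9231]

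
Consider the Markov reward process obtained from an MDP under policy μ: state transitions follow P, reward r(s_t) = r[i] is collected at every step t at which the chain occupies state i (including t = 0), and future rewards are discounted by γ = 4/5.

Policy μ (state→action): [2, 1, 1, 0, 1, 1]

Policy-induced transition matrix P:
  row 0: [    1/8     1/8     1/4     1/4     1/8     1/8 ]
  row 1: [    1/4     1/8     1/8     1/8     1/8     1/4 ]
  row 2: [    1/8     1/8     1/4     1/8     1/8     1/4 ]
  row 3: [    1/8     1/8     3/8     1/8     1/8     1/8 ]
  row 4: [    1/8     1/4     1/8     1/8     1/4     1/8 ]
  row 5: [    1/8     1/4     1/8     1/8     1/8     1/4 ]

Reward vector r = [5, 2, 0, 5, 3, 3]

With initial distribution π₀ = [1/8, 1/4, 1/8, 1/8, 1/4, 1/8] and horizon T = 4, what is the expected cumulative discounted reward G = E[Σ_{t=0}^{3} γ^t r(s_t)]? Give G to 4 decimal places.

t=0: π = [0.1250, 0.2500, 0.1250, 0.1250, 0.2500, 0.1250], E[r] = 2.8750, γ^t·E[r] = 2.875000, running G = 2.875000
t=1: π = [0.1563, 0.1719, 0.1875, 0.1406, 0.1563, 0.1875], E[r] = 2.8594, γ^t·E[r] = 2.287500, running G = 5.162500
t=2: π = [0.1465, 0.1680, 0.2031, 0.1445, 0.1445, 0.1934], E[r] = 2.8047, γ^t·E[r] = 1.795000, running G = 6.957500
t=3: π = [0.1460, 0.1672, 0.2048, 0.1433, 0.1431, 0.1956], E[r] = 2.7969, γ^t·E[r] = 1.432000, running G = 8.389500

G = 8.3895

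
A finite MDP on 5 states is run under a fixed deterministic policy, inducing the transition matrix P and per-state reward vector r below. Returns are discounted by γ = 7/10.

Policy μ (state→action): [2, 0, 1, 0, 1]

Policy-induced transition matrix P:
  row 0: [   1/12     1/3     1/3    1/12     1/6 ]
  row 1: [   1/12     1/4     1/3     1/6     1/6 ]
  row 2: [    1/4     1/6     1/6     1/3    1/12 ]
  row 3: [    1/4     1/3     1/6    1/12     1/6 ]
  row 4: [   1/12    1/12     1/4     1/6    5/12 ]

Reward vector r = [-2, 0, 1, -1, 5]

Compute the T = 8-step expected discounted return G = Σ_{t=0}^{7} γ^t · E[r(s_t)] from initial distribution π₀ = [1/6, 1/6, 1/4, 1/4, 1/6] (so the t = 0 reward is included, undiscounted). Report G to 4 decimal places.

t=0: π = [0.1667, 0.1667, 0.2500, 0.2500, 0.1667], E[r] = 0.5000, γ^t·E[r] = 0.500000, running G = 0.500000
t=1: π = [0.1667, 0.2361, 0.2361, 0.1736, 0.1875], E[r] = 0.6667, γ^t·E[r] = 0.466667, running G = 0.966667
t=2: π = [0.1516, 0.2274, 0.2494, 0.1777, 0.1939], E[r] = 0.7378, γ^t·E[r] = 0.361545, running G = 1.328212
t=3: π = [0.1545, 0.2243, 0.2460, 0.1808, 0.1943], E[r] = 0.7279, γ^t·E[r] = 0.249674, running G = 1.577886
t=4: π = [0.1545, 0.2251, 0.2460, 0.1797, 0.1948], E[r] = 0.7311, γ^t·E[r] = 0.175542, running G = 1.753428
t=5: π = [0.1543, 0.2249, 0.2461, 0.1798, 0.1949], E[r] = 0.7320, γ^t·E[r] = 0.123032, running G = 1.876460
t=6: π = [0.1543, 0.2249, 0.2461, 0.1798, 0.1949], E[r] = 0.7319, γ^t·E[r] = 0.086111, running G = 1.962571
t=7: π = [0.1543, 0.2249, 0.2461, 0.1798, 0.1949], E[r] = 0.7320, γ^t·E[r] = 0.060283, running G = 2.022854

G = 2.0229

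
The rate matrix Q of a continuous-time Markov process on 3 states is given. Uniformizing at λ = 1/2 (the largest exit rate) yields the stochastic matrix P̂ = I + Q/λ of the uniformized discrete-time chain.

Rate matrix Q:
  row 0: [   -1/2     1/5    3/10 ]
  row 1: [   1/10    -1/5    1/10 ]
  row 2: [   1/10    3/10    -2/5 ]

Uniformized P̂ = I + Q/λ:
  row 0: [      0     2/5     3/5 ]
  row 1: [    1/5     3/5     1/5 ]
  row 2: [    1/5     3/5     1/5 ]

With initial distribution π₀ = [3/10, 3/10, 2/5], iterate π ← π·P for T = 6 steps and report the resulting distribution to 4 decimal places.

t=0: π = [0.3000, 0.3000, 0.4000]
t=1: π = [0.1400, 0.5400, 0.3200]
t=2: π = [0.1720, 0.5720, 0.2560]
t=3: π = [0.1656, 0.5656, 0.2688]
t=4: π = [0.1669, 0.5669, 0.2662]
t=5: π = [0.1666, 0.5666, 0.2668]
t=6: π = [0.1667, 0.5667, 0.2666]

π = [0.1667, 0.5667, 0.2666]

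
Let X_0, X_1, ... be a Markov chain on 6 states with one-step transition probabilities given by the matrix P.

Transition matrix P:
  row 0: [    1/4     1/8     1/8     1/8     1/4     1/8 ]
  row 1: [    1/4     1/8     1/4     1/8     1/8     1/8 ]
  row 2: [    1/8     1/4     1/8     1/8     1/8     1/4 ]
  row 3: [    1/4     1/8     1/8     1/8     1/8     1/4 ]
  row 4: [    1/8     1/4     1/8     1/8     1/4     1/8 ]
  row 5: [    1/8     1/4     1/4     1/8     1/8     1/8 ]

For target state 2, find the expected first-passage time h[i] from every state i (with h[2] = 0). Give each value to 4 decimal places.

h = [6.1176, 5.3647, 0.0000, 6.0235, 6.0235, 5.2706]

First-step conditioning: h[2] = 0; for i ≠ 2, h[i] = 1 + Σ_k P[i][k]·h[k].
  h[0] = 1 + 1/4·h[0] + 1/8·h[1] + 1/8·h[3] + 1/4·h[4] + 1/8·h[5]
  h[1] = 1 + 1/4·h[0] + 1/8·h[1] + 1/8·h[3] + 1/8·h[4] + 1/8·h[5]
  h[3] = 1 + 1/4·h[0] + 1/8·h[1] + 1/8·h[3] + 1/8·h[4] + 1/4·h[5]
  h[4] = 1 + 1/8·h[0] + 1/4·h[1] + 1/8·h[3] + 1/4·h[4] + 1/8·h[5]
  h[5] = 1 + 1/8·h[0] + 1/4·h[1] + 1/8·h[3] + 1/8·h[4] + 1/8·h[5]
Solving the 5×5 linear system over states ≠ 2 gives exactly h = [104/17, 456/85, 0, 512/85, 512/85, 448/85] (h[2] = 0 is the target).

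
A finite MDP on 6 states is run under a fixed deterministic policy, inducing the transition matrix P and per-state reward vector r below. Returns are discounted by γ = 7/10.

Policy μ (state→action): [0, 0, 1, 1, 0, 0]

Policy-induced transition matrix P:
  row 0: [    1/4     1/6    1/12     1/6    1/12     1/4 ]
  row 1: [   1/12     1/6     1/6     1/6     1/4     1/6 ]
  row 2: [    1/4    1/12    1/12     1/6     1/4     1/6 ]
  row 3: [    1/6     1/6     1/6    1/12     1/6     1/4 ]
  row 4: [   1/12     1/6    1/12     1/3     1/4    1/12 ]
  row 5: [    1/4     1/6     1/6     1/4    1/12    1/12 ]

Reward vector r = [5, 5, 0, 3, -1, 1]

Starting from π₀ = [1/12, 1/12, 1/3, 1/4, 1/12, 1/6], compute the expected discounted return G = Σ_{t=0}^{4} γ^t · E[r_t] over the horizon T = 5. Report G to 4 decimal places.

G = 5.6385

t=0: π = [0.0833, 0.0833, 0.3333, 0.2500, 0.0833, 0.1667], E[r] = 1.6667, γ^t·E[r] = 1.666667, running G = 1.666667
t=1: π = [0.2014, 0.1389, 0.1250, 0.1736, 0.1875, 0.1736], E[r] = 2.2083, γ^t·E[r] = 1.545833, running G = 3.212500
t=2: π = [0.1811, 0.1563, 0.1238, 0.1979, 0.1730, 0.1678], E[r] = 2.2755, γ^t·E[r] = 1.114977, running G = 4.327477
t=3: π = [0.1786, 0.1563, 0.1268, 0.1930, 0.1753, 0.1698], E[r] = 2.2484, γ^t·E[r] = 0.771188, running G = 5.098664
t=4: π = [0.1786, 0.1561, 0.1266, 0.1940, 0.1758, 0.1689], E[r] = 2.2486, γ^t·E[r] = 0.539883, running G = 5.638548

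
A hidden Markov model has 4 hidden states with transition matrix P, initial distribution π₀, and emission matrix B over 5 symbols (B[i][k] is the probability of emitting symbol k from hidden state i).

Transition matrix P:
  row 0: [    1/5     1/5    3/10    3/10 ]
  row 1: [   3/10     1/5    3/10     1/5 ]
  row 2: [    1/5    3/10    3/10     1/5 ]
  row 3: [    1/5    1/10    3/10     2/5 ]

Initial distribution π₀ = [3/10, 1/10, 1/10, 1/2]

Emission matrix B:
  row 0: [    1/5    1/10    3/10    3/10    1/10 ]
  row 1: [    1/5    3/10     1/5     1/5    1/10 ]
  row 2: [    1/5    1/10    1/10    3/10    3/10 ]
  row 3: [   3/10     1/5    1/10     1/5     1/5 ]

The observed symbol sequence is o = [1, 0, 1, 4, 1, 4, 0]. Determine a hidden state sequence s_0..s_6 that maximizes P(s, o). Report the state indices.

path = [3, 3, 3, 3, 3, 3, 3]

t=0: δ = [3.000e-02, 3.000e-02, 1.000e-02, 1.000e-01]  (obs o_0=1)
t=1: δ = [4.000e-03, 2.000e-03, 6.000e-03, 1.200e-02]  ψ = [3, 3, 3, 3]  (obs o_1=0)
t=2: δ = [2.400e-04, 5.400e-04, 3.600e-04, 9.600e-04]  ψ = [3, 2, 3, 3]  (obs o_2=1)
t=3: δ = [1.920e-05, 1.080e-05, 8.640e-05, 7.680e-05]  ψ = [3, 1, 3, 3]  (obs o_3=4)
t=4: δ = [1.728e-06, 7.776e-06, 2.592e-06, 6.144e-06]  ψ = [2, 2, 2, 3]  (obs o_4=1)
t=5: δ = [2.333e-07, 1.555e-07, 6.998e-07, 4.915e-07]  ψ = [1, 1, 1, 3]  (obs o_5=4)
t=6: δ = [2.799e-08, 4.199e-08, 4.199e-08, 5.898e-08]  ψ = [2, 2, 2, 3]  (obs o_6=0)
backtrack: best end state = 3; path = [3, 3, 3, 3, 3, 3, 3]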